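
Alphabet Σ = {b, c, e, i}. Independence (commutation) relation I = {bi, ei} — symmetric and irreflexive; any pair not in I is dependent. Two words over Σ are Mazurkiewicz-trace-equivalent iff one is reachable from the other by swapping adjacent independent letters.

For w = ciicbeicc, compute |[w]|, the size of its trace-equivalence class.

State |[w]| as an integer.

3

drop 0:c onto floor
drop 1:i onto {0:c}
drop 2:i onto {1:i}
drop 3:c onto {2:i}
drop 4:b onto {3:c}
drop 5:e onto {4:b}
drop 6:i onto {3:c}
drop 7:c onto {5:e, 6:i}
drop 8:c onto {7:c}
ground layer = {0:c}
drop-orders for the pieces not yet dropped (sum over which currently-grounded one goes next):
  1 to go: {8} 1
  2 to go: {7,8} 1
  3 to go: {5,7,8} 1  {6,7,8} 1
  4 to go: {4,5,7,8} 1  {5,6,7,8} 2
  5 to go: {4,5,6,7,8} 3
  6 to go: {3,4,5,6,7,8} 3
  7 to go: {2,3,4,5,6,7,8} 3
  if 0:c drops first: 3 orders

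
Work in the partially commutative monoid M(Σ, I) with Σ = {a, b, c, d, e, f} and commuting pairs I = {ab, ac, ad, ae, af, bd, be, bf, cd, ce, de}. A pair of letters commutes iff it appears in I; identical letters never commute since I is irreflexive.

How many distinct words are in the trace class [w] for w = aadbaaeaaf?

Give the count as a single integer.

0(a) covers ∅
1(a) covers 0:a
2(d) covers ∅
3(b) covers ∅
4(a) covers 1:a
5(a) covers 4:a
6(e) covers ∅
7(a) covers 5:a
8(a) covers 7:a
9(f) covers 2:d, 6:e
floor of heap: 0:a, 2:d, 3:b, 6:e
completions by unplaced set U, small U first (add the entries for U minus each lowest piece of U):
  |U|=1: {3}:1  {8}:1  {9}:1
  |U|=2: {2,9}:1  {3,8}:2  {3,9}:2  {6,9}:1  {7,8}:1  {8,9}:2
  |U|=3: {2,3,9}:3  {2,6,9}:2  {2,8,9}:3  {3,6,9}:3  {3,7,8}:3  {3,8,9}:6  {5,7,8}:1  {6,8,9}:3  {7,8,9}:3
  |U|=4: {2,3,6,9}:8  {2,3,8,9}:12  {2,6,8,9}:8  {2,7,8,9}:6  {3,5,7,8}:4  {3,6,8,9}:12  {3,7,8,9}:12  {4,5,7,8}:1  {5,7,8,9}:4  {6,7,8,9}:6
  |U|=5: {1,4,5,7,8}:1  {2,3,6,8,9}:40  {2,3,7,8,9}:30  {2,5,7,8,9}:10  {2,6,7,8,9}:20  {3,4,5,7,8}:5  {3,5,7,8,9}:20  {3,6,7,8,9}:30  {4,5,7,8,9}:5  {5,6,7,8,9}:10
  |U|=6: {0,1,4,5,7,8}:1  {1,3,4,5,7,8}:6  {1,4,5,7,8,9}:6  {2,3,5,7,8,9}:60  {2,3,6,7,8,9}:120  {2,4,5,7,8,9}:15  {2,5,6,7,8,9}:40  {3,4,5,7,8,9}:30  {3,5,6,7,8,9}:60  {4,5,6,7,8,9}:15
  |U|=7: {0,1,3,4,5,7,8}:7  {0,1,4,5,7,8,9}:7  {1,2,4,5,7,8,9}:21  {1,3,4,5,7,8,9}:42  {1,4,5,6,7,8,9}:21  {2,3,4,5,7,8,9}:105  {2,3,5,6,7,8,9}:280  {2,4,5,6,7,8,9}:70  {3,4,5,6,7,8,9}:105
  |U|=8: {0,1,2,4,5,7,8,9}:28  {0,1,3,4,5,7,8,9}:56  {0,1,4,5,6,7,8,9}:28  {1,2,3,4,5,7,8,9}:168  {1,2,4,5,6,7,8,9}:112  {1,3,4,5,6,7,8,9}:168  {2,3,4,5,6,7,8,9}:560
  start at 0(a): 1008
  start at 2(d): 252
  start at 3(b): 168
  start at 6(e): 252
sum over floor = 1680

1680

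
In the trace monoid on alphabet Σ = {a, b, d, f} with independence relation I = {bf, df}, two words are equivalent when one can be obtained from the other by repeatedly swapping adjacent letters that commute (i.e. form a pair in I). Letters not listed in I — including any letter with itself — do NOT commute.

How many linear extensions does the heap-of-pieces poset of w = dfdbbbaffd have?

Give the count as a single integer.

piece 0:d — minimal
piece 1:f — minimal
piece 2:d rests on {0:d}
piece 3:b rests on {2:d}
piece 4:b rests on {3:b}
piece 5:b rests on {4:b}
piece 6:a rests on {1:f, 5:b}
piece 7:f rests on {6:a}
piece 8:f rests on {7:f}
piece 9:d rests on {6:a}
minimal pieces: {0:d, 1:f}
ways to finish when only these pieces remain (= sum over removing one remaining piece with nothing left below it):
  1 left: {8}→1  {9}→1
  2 left: {7,8}→1  {8,9}→2
  3 left: {7,8,9}→3
  4 left: {6,7,8,9}→3
  5 left: {1,6,7,8,9}→3  {5,6,7,8,9}→3
  6 left: {1,5,6,7,8,9}→6  {4,5,6,7,8,9}→3
  7 left: {1,4,5,6,7,8,9}→9  {3,4,5,6,7,8,9}→3
  8 left: {1,3,4,5,6,7,8,9}→12  {2,3,4,5,6,7,8,9}→3
  placing 0:d first → 15 extensions
  placing 1:f first → 3 extensions
total linear extensions = 18

18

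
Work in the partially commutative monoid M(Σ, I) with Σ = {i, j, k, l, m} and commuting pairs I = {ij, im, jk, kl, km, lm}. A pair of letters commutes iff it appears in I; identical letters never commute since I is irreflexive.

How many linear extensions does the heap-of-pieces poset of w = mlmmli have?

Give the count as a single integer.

#0=m has no predecessor
#1=l has no predecessor
#2=m depends on [0:m]
#3=m depends on [2:m]
#4=l depends on [1:l]
#5=i depends on [4:l]
sources: [0:m, 1:l]
N(rest) = Σ N(rest − s) over sources s of rest; N(one piece) = 1:
  size 1 → [3]=1  [5]=1
  size 2 → [2,3]=1  [3,5]=2  [4,5]=1
  size 3 → [0,2,3]=1  [1,4,5]=1  [2,3,5]=3  [3,4,5]=3
  size 4 → [0,2,3,5]=4  [1,3,4,5]=4  [2,3,4,5]=6
  first=0(m) contributes 10
  first=1(l) contributes 10
|[w]| = 20

20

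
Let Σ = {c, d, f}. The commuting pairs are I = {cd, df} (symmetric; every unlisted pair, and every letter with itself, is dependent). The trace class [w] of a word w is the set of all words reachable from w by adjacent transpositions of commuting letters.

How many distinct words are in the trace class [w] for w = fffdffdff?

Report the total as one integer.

36

drop 0:f onto floor
drop 1:f onto {0:f}
drop 2:f onto {1:f}
drop 3:d onto floor
drop 4:f onto {2:f}
drop 5:f onto {4:f}
drop 6:d onto {3:d}
drop 7:f onto {5:f}
drop 8:f onto {7:f}
ground layer = {0:f, 3:d}
drop-orders for the pieces not yet dropped (sum over which currently-grounded one goes next):
  1 to go: {6} 1  {8} 1
  2 to go: {3,6} 1  {6,8} 2  {7,8} 1
  3 to go: {3,6,8} 3  {5,7,8} 1  {6,7,8} 3
  4 to go: {3,6,7,8} 6  {4,5,7,8} 1  {5,6,7,8} 4
  5 to go: {2,4,5,7,8} 1  {3,5,6,7,8} 10  {4,5,6,7,8} 5
  6 to go: {1,2,4,5,7,8} 1  {2,4,5,6,7,8} 6  {3,4,5,6,7,8} 15
  7 to go: {0,1,2,4,5,7,8} 1  {1,2,4,5,6,7,8} 7  {2,3,4,5,6,7,8} 21
  if 0:f drops first: 28 orders
  if 3:d drops first: 8 orders
heap linearizations: 36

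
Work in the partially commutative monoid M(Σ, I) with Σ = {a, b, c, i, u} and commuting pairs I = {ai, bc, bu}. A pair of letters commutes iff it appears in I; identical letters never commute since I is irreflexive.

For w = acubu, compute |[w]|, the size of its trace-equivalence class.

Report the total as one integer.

4

drop 0:a onto floor
drop 1:c onto {0:a}
drop 2:u onto {1:c}
drop 3:b onto {0:a}
drop 4:u onto {2:u}
ground layer = {0:a}
drop-orders for the pieces not yet dropped (sum over which currently-grounded one goes next):
  1 to go: {3} 1  {4} 1
  2 to go: {2,4} 1  {3,4} 2
  3 to go: {1,2,4} 1  {2,3,4} 3
  if 0:a drops first: 4 orders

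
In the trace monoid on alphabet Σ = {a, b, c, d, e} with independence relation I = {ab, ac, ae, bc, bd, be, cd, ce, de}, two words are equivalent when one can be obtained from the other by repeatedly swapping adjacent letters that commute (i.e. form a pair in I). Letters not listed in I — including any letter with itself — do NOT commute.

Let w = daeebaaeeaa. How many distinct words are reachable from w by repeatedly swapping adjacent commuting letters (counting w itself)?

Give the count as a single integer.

0(d) covers ∅
1(a) covers 0:d
2(e) covers ∅
3(e) covers 2:e
4(b) covers ∅
5(a) covers 1:a
6(a) covers 5:a
7(e) covers 3:e
8(e) covers 7:e
9(a) covers 6:a
10(a) covers 9:a
floor of heap: 0:d, 2:e, 4:b
completions by unplaced set U, small U first (add the entries for U minus each lowest piece of U):
  |U|=1: {4}:1  {8}:1  {10}:1
  |U|=2: {4,8}:2  {4,10}:2  {7,8}:1  {8,10}:2  {9,10}:1
  |U|=3: {3,7,8}:1  {4,7,8}:3  {4,8,10}:6  {4,9,10}:3  {6,9,10}:1  {7,8,10}:3  {8,9,10}:3
  |U|=4: {2,3,7,8}:1  {3,4,7,8}:4  {3,7,8,10}:4  {4,6,9,10}:4  {4,7,8,10}:12  {4,8,9,10}:12  {5,6,9,10}:1  {6,8,9,10}:4  {7,8,9,10}:6
  |U|=5: {1,5,6,9,10}:1  {2,3,4,7,8}:5  {2,3,7,8,10}:5  {3,4,7,8,10}:20  {3,7,8,9,10}:10  {4,5,6,9,10}:5  {4,6,8,9,10}:20  {4,7,8,9,10}:30  {5,6,8,9,10}:5  {6,7,8,9,10}:10
  |U|=6: {0,1,5,6,9,10}:1  {1,4,5,6,9,10}:6  {1,5,6,8,9,10}:6  {2,3,4,7,8,10}:30  {2,3,7,8,9,10}:15  {3,4,7,8,9,10}:60  {3,6,7,8,9,10}:20  {4,5,6,8,9,10}:30  {4,6,7,8,9,10}:60  {5,6,7,8,9,10}:15
  |U|=7: {0,1,4,5,6,9,10}:7  {0,1,5,6,8,9,10}:7  {1,4,5,6,8,9,10}:42  {1,5,6,7,8,9,10}:21  {2,3,4,7,8,9,10}:105  {2,3,6,7,8,9,10}:35  {3,4,6,7,8,9,10}:140  {3,5,6,7,8,9,10}:35  {4,5,6,7,8,9,10}:105
  |U|=8: {0,1,4,5,6,8,9,10}:56  {0,1,5,6,7,8,9,10}:28  {1,3,5,6,7,8,9,10}:56  {1,4,5,6,7,8,9,10}:168  {2,3,4,6,7,8,9,10}:280  {2,3,5,6,7,8,9,10}:70  {3,4,5,6,7,8,9,10}:280
  |U|=9: {0,1,3,5,6,7,8,9,10}:84  {0,1,4,5,6,7,8,9,10}:252  {1,2,3,5,6,7,8,9,10}:126  {1,3,4,5,6,7,8,9,10}:504  {2,3,4,5,6,7,8,9,10}:630
  start at 0(d): 1260
  start at 2(e): 840
  start at 4(b): 210
sum over floor = 2310

2310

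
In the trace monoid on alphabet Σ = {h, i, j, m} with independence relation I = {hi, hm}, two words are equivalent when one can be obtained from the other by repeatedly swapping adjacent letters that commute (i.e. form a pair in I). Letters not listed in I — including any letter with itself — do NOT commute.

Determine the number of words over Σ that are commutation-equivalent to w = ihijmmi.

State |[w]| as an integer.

3

piece 0:i — minimal
piece 1:h — minimal
piece 2:i rests on {0:i}
piece 3:j rests on {1:h, 2:i}
piece 4:m rests on {3:j}
piece 5:m rests on {4:m}
piece 6:i rests on {5:m}
minimal pieces: {0:i, 1:h}
ways to finish when only these pieces remain (= sum over removing one remaining piece with nothing left below it):
  1 left: {6}→1
  2 left: {5,6}→1
  3 left: {4,5,6}→1
  4 left: {3,4,5,6}→1
  5 left: {1,3,4,5,6}→1  {2,3,4,5,6}→1
  placing 0:i first → 2 extensions
  placing 1:h first → 1 extensions
total linear extensions = 3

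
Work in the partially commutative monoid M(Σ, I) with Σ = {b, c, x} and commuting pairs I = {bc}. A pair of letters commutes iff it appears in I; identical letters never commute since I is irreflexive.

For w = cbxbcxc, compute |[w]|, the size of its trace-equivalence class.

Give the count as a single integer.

#0=c has no predecessor
#1=b has no predecessor
#2=x depends on [0:c, 1:b]
#3=b depends on [2:x]
#4=c depends on [2:x]
#5=x depends on [3:b, 4:c]
#6=c depends on [5:x]
sources: [0:c, 1:b]
N(rest) = Σ N(rest − s) over sources s of rest; N(one piece) = 1:
  size 1 → [6]=1
  size 2 → [5,6]=1
  size 3 → [3,5,6]=1  [4,5,6]=1
  size 4 → [3,4,5,6]=2
  size 5 → [2,3,4,5,6]=2
  first=0(c) contributes 2
  first=1(b) contributes 2
|[w]| = 4

4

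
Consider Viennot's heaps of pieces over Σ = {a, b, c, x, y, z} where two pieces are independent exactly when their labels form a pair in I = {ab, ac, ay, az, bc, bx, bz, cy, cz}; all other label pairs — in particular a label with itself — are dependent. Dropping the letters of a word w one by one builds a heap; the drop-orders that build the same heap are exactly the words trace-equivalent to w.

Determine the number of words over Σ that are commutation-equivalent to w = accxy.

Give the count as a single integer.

3

#0=a has no predecessor
#1=c has no predecessor
#2=c depends on [1:c]
#3=x depends on [0:a, 2:c]
#4=y depends on [3:x]
sources: [0:a, 1:c]
N(rest) = Σ N(rest − s) over sources s of rest; N(one piece) = 1:
  size 1 → [4]=1
  size 2 → [3,4]=1
  size 3 → [0,3,4]=1  [2,3,4]=1
  first=0(a) contributes 1
  first=1(c) contributes 2
|[w]| = 3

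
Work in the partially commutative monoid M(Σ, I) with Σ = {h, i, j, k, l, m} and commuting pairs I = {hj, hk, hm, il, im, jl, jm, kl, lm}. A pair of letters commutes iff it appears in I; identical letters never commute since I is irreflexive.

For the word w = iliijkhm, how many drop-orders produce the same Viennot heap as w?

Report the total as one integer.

22

0(i) covers ∅
1(l) covers ∅
2(i) covers 0:i
3(i) covers 2:i
4(j) covers 3:i
5(k) covers 4:j
6(h) covers 1:l, 3:i
7(m) covers 5:k
floor of heap: 0:i, 1:l
completions by unplaced set U, small U first (add the entries for U minus each lowest piece of U):
  |U|=1: {6}:1  {7}:1
  |U|=2: {1,6}:1  {5,7}:1  {6,7}:2
  |U|=3: {1,6,7}:3  {4,5,7}:1  {5,6,7}:3
  |U|=4: {1,5,6,7}:6  {4,5,6,7}:4
  |U|=5: {1,4,5,6,7}:10  {3,4,5,6,7}:4
  |U|=6: {1,3,4,5,6,7}:14  {2,3,4,5,6,7}:4
  start at 0(i): 18
  start at 1(l): 4
sum over floor = 22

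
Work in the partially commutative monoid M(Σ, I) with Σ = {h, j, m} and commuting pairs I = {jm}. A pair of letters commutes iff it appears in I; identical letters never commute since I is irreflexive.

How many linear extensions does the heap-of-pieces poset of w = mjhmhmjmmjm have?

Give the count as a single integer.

30

#0=m has no predecessor
#1=j has no predecessor
#2=h depends on [0:m, 1:j]
#3=m depends on [2:h]
#4=h depends on [3:m]
#5=m depends on [4:h]
#6=j depends on [4:h]
#7=m depends on [5:m]
#8=m depends on [7:m]
#9=j depends on [6:j]
#10=m depends on [8:m]
sources: [0:m, 1:j]
N(rest) = Σ N(rest − s) over sources s of rest; N(one piece) = 1:
  size 1 → [9]=1  [10]=1
  size 2 → [6,9]=1  [8,10]=1  [9,10]=2
  size 3 → [6,9,10]=3  [7,8,10]=1  [8,9,10]=3
  size 4 → [5,7,8,10]=1  [6,8,9,10]=6  [7,8,9,10]=4
  size 5 → [5,7,8,9,10]=5  [6,7,8,9,10]=10
  size 6 → [5,6,7,8,9,10]=15
  size 7 → [4,5,6,7,8,9,10]=15
  size 8 → [3,4,5,6,7,8,9,10]=15
  size 9 → [2,3,4,5,6,7,8,9,10]=15
  first=0(m) contributes 15
  first=1(j) contributes 15
|[w]| = 30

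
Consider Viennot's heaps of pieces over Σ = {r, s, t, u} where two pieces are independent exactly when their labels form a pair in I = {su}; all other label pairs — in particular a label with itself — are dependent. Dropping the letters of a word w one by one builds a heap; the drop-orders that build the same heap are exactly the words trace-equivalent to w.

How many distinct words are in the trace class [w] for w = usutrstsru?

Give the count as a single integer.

3

0(u) covers ∅
1(s) covers ∅
2(u) covers 0:u
3(t) covers 1:s, 2:u
4(r) covers 3:t
5(s) covers 4:r
6(t) covers 5:s
7(s) covers 6:t
8(r) covers 7:s
9(u) covers 8:r
floor of heap: 0:u, 1:s
completions by unplaced set U, small U first (add the entries for U minus each lowest piece of U):
  |U|=1: {9}:1
  |U|=2: {8,9}:1
  |U|=3: {7,8,9}:1
  |U|=4: {6,7,8,9}:1
  |U|=5: {5,6,7,8,9}:1
  |U|=6: {4,5,6,7,8,9}:1
  |U|=7: {3,4,5,6,7,8,9}:1
  |U|=8: {1,3,4,5,6,7,8,9}:1  {2,3,4,5,6,7,8,9}:1
  start at 0(u): 2
  start at 1(s): 1
sum over floor = 3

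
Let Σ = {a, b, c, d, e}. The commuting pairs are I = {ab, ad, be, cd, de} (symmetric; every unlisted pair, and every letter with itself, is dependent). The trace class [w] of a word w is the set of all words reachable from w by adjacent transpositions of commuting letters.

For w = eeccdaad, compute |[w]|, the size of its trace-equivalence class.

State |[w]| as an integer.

28

0(e) covers ∅
1(e) covers 0:e
2(c) covers 1:e
3(c) covers 2:c
4(d) covers ∅
5(a) covers 3:c
6(a) covers 5:a
7(d) covers 4:d
floor of heap: 0:e, 4:d
completions by unplaced set U, small U first (add the entries for U minus each lowest piece of U):
  |U|=1: {6}:1  {7}:1
  |U|=2: {4,7}:1  {5,6}:1  {6,7}:2
  |U|=3: {3,5,6}:1  {4,6,7}:3  {5,6,7}:3
  |U|=4: {2,3,5,6}:1  {3,5,6,7}:4  {4,5,6,7}:6
  |U|=5: {1,2,3,5,6}:1  {2,3,5,6,7}:5  {3,4,5,6,7}:10
  |U|=6: {0,1,2,3,5,6}:1  {1,2,3,5,6,7}:6  {2,3,4,5,6,7}:15
  start at 0(e): 21
  start at 4(d): 7
sum over floor = 28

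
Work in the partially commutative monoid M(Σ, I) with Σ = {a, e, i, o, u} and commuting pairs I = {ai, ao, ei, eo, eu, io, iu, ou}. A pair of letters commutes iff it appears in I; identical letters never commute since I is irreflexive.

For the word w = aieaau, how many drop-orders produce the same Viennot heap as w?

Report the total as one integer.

0(a) covers ∅
1(i) covers ∅
2(e) covers 0:a
3(a) covers 2:e
4(a) covers 3:a
5(u) covers 4:a
floor of heap: 0:a, 1:i
completions by unplaced set U, small U first (add the entries for U minus each lowest piece of U):
  |U|=1: {1}:1  {5}:1
  |U|=2: {1,5}:2  {4,5}:1
  |U|=3: {1,4,5}:3  {3,4,5}:1
  |U|=4: {1,3,4,5}:4  {2,3,4,5}:1
  start at 0(a): 5
  start at 1(i): 1
sum over floor = 6

6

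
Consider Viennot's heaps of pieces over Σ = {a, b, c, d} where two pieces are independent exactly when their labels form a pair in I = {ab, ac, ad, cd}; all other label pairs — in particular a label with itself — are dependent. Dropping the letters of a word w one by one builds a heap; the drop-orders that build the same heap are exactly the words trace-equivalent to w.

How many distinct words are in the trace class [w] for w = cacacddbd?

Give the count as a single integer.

#0=c has no predecessor
#1=a has no predecessor
#2=c depends on [0:c]
#3=a depends on [1:a]
#4=c depends on [2:c]
#5=d has no predecessor
#6=d depends on [5:d]
#7=b depends on [4:c, 6:d]
#8=d depends on [7:b]
sources: [0:c, 1:a, 5:d]
N(rest) = Σ N(rest − s) over sources s of rest; N(one piece) = 1:
  size 1 → [3]=1  [8]=1
  size 2 → [1,3]=1  [3,8]=2  [7,8]=1
  size 3 → [1,3,8]=3  [3,7,8]=3  [4,7,8]=1  [6,7,8]=1
  size 4 → [1,3,7,8]=6  [2,4,7,8]=1  [3,4,7,8]=4  [3,6,7,8]=4  [4,6,7,8]=2  [5,6,7,8]=1
  size 5 → [0,2,4,7,8]=1  [1,3,4,7,8]=10  [1,3,6,7,8]=10  [2,3,4,7,8]=5  [2,4,6,7,8]=3  [3,4,6,7,8]=10  [3,5,6,7,8]=5  [4,5,6,7,8]=3
  size 6 → [0,2,3,4,7,8]=6  [0,2,4,6,7,8]=4  [1,2,3,4,7,8]=15  [1,3,4,6,7,8]=30  [1,3,5,6,7,8]=15  [2,3,4,6,7,8]=18  [2,4,5,6,7,8]=6  [3,4,5,6,7,8]=18
  size 7 → [0,1,2,3,4,7,8]=21  [0,2,3,4,6,7,8]=28  [0,2,4,5,6,7,8]=10  [1,2,3,4,6,7,8]=63  [1,3,4,5,6,7,8]=63  [2,3,4,5,6,7,8]=42
  first=0(c) contributes 168
  first=1(a) contributes 80
  first=5(d) contributes 112
|[w]| = 360

360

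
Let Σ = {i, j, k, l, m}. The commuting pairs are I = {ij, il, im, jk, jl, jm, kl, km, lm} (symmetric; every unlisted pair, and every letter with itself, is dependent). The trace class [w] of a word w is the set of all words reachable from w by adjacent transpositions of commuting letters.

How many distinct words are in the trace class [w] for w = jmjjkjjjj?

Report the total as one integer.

#0=j has no predecessor
#1=m has no predecessor
#2=j depends on [0:j]
#3=j depends on [2:j]
#4=k has no predecessor
#5=j depends on [3:j]
#6=j depends on [5:j]
#7=j depends on [6:j]
#8=j depends on [7:j]
sources: [0:j, 1:m, 4:k]
N(rest) = Σ N(rest − s) over sources s of rest; N(one piece) = 1:
  size 1 → [1]=1  [4]=1  [8]=1
  size 2 → [1,4]=2  [1,8]=2  [4,8]=2  [7,8]=1
  size 3 → [1,4,8]=6  [1,7,8]=3  [4,7,8]=3  [6,7,8]=1
  size 4 → [1,4,7,8]=12  [1,6,7,8]=4  [4,6,7,8]=4  [5,6,7,8]=1
  size 5 → [1,4,6,7,8]=20  [1,5,6,7,8]=5  [3,5,6,7,8]=1  [4,5,6,7,8]=5
  size 6 → [1,3,5,6,7,8]=6  [1,4,5,6,7,8]=30  [2,3,5,6,7,8]=1  [3,4,5,6,7,8]=6
  size 7 → [0,2,3,5,6,7,8]=1  [1,2,3,5,6,7,8]=7  [1,3,4,5,6,7,8]=42  [2,3,4,5,6,7,8]=7
  first=0(j) contributes 56
  first=1(m) contributes 8
  first=4(k) contributes 8
|[w]| = 72

72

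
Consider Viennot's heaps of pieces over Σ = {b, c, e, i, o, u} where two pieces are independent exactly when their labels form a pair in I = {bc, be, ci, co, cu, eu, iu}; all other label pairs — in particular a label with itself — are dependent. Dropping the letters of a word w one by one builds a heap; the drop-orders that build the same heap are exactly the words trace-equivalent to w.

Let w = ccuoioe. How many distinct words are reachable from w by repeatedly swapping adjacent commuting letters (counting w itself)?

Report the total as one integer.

piece 0:c — minimal
piece 1:c rests on {0:c}
piece 2:u — minimal
piece 3:o rests on {2:u}
piece 4:i rests on {3:o}
piece 5:o rests on {4:i}
piece 6:e rests on {1:c, 5:o}
minimal pieces: {0:c, 2:u}
ways to finish when only these pieces remain (= sum over removing one remaining piece with nothing left below it):
  1 left: {6}→1
  2 left: {1,6}→1  {5,6}→1
  3 left: {0,1,6}→1  {1,5,6}→2  {4,5,6}→1
  4 left: {0,1,5,6}→3  {1,4,5,6}→3  {3,4,5,6}→1
  5 left: {0,1,4,5,6}→6  {1,3,4,5,6}→4  {2,3,4,5,6}→1
  placing 0:c first → 5 extensions
  placing 2:u first → 10 extensions
total linear extensions = 15

15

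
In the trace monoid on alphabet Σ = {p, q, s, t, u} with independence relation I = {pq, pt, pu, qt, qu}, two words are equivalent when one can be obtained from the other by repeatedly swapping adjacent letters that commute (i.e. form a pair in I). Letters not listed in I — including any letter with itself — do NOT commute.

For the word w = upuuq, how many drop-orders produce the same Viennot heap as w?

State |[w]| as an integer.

piece 0:u — minimal
piece 1:p — minimal
piece 2:u rests on {0:u}
piece 3:u rests on {2:u}
piece 4:q — minimal
minimal pieces: {0:u, 1:p, 4:q}
ways to finish when only these pieces remain (= sum over removing one remaining piece with nothing left below it):
  1 left: {1}→1  {3}→1  {4}→1
  2 left: {1,3}→2  {1,4}→2  {2,3}→1  {3,4}→2
  3 left: {0,2,3}→1  {1,2,3}→3  {1,3,4}→6  {2,3,4}→3
  placing 0:u first → 12 extensions
  placing 1:p first → 4 extensions
  placing 4:q first → 4 extensions
total linear extensions = 20

20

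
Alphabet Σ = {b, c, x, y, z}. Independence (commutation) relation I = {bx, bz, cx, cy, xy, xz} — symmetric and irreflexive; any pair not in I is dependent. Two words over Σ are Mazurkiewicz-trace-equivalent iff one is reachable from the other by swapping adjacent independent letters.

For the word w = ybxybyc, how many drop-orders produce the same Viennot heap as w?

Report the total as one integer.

14

0(y) covers ∅
1(b) covers 0:y
2(x) covers ∅
3(y) covers 1:b
4(b) covers 3:y
5(y) covers 4:b
6(c) covers 4:b
floor of heap: 0:y, 2:x
completions by unplaced set U, small U first (add the entries for U minus each lowest piece of U):
  |U|=1: {2}:1  {5}:1  {6}:1
  |U|=2: {2,5}:2  {2,6}:2  {5,6}:2
  |U|=3: {2,5,6}:6  {4,5,6}:2
  |U|=4: {2,4,5,6}:8  {3,4,5,6}:2
  |U|=5: {1,3,4,5,6}:2  {2,3,4,5,6}:10
  start at 0(y): 12
  start at 2(x): 2
sum over floor = 14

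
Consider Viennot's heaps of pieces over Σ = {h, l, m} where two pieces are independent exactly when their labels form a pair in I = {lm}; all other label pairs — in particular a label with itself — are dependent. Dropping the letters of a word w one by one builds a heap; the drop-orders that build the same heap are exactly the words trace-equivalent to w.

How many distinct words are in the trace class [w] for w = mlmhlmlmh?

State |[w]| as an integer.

0(m) covers ∅
1(l) covers ∅
2(m) covers 0:m
3(h) covers 1:l, 2:m
4(l) covers 3:h
5(m) covers 3:h
6(l) covers 4:l
7(m) covers 5:m
8(h) covers 6:l, 7:m
floor of heap: 0:m, 1:l
completions by unplaced set U, small U first (add the entries for U minus each lowest piece of U):
  |U|=1: {8}:1
  |U|=2: {6,8}:1  {7,8}:1
  |U|=3: {4,6,8}:1  {5,7,8}:1  {6,7,8}:2
  |U|=4: {4,6,7,8}:3  {5,6,7,8}:3
  |U|=5: {4,5,6,7,8}:6
  |U|=6: {3,4,5,6,7,8}:6
  |U|=7: {1,3,4,5,6,7,8}:6  {2,3,4,5,6,7,8}:6
  start at 0(m): 12
  start at 1(l): 6
sum over floor = 18

18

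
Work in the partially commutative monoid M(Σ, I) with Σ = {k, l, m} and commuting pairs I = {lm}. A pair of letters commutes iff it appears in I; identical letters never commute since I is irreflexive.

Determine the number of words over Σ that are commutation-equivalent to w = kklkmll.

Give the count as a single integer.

3

drop 0:k onto floor
drop 1:k onto {0:k}
drop 2:l onto {1:k}
drop 3:k onto {2:l}
drop 4:m onto {3:k}
drop 5:l onto {3:k}
drop 6:l onto {5:l}
ground layer = {0:k}
drop-orders for the pieces not yet dropped (sum over which currently-grounded one goes next):
  1 to go: {4} 1  {6} 1
  2 to go: {4,6} 2  {5,6} 1
  3 to go: {4,5,6} 3
  4 to go: {3,4,5,6} 3
  5 to go: {2,3,4,5,6} 3
  if 0:k drops first: 3 orders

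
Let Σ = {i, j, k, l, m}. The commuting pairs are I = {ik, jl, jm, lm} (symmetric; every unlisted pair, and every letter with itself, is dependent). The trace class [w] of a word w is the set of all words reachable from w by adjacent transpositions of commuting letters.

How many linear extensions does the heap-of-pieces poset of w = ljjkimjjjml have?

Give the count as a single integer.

drop 0:l onto floor
drop 1:j onto floor
drop 2:j onto {1:j}
drop 3:k onto {0:l, 2:j}
drop 4:i onto {0:l, 2:j}
drop 5:m onto {3:k, 4:i}
drop 6:j onto {3:k, 4:i}
drop 7:j onto {6:j}
drop 8:j onto {7:j}
drop 9:m onto {5:m}
drop 10:l onto {3:k, 4:i}
ground layer = {0:l, 1:j}
drop-orders for the pieces not yet dropped (sum over which currently-grounded one goes next):
  1 to go: {8} 1  {9} 1  {10} 1
  2 to go: {5,9} 1  {7,8} 1  {8,9} 2  {8,10} 2  {9,10} 2
  3 to go: {5,8,9} 3  {5,9,10} 3  {6,7,8} 1  {7,8,9} 3  {7,8,10} 3  {8,9,10} 6
  4 to go: {5,7,8,9} 6  {5,8,9,10} 12  {6,7,8,9} 4  {6,7,8,10} 4  {7,8,9,10} 12
  5 to go: {5,6,7,8,9} 10  {5,7,8,9,10} 30  {6,7,8,9,10} 20
  6 to go: {5,6,7,8,9,10} 60
  7 to go: {3,5,6,7,8,9,10} 60  {4,5,6,7,8,9,10} 60
  8 to go: {3,4,5,6,7,8,9,10} 120
  9 to go: {0,3,4,5,6,7,8,9,10} 120  {2,3,4,5,6,7,8,9,10} 120
  if 0:l drops first: 120 orders
  if 1:j drops first: 240 orders
heap linearizations: 360

360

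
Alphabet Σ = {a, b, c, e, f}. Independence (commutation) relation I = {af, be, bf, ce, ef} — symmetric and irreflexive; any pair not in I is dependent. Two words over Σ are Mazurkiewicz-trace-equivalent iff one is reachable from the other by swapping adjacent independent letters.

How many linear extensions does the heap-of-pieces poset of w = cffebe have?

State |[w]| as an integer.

45

0(c) covers ∅
1(f) covers 0:c
2(f) covers 1:f
3(e) covers ∅
4(b) covers 0:c
5(e) covers 3:e
floor of heap: 0:c, 3:e
completions by unplaced set U, small U first (add the entries for U minus each lowest piece of U):
  |U|=1: {2}:1  {4}:1  {5}:1
  |U|=2: {1,2}:1  {2,4}:2  {2,5}:2  {3,5}:1  {4,5}:2
  |U|=3: {1,2,4}:3  {1,2,5}:3  {2,3,5}:3  {2,4,5}:6  {3,4,5}:3
  |U|=4: {0,1,2,4}:3  {1,2,3,5}:6  {1,2,4,5}:12  {2,3,4,5}:12
  start at 0(c): 30
  start at 3(e): 15
sum over floor = 45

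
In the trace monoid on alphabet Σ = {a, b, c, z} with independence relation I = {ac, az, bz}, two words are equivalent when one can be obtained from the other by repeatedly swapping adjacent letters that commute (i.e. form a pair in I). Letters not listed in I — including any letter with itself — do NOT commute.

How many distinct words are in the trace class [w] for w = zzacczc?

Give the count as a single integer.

0(z) covers ∅
1(z) covers 0:z
2(a) covers ∅
3(c) covers 1:z
4(c) covers 3:c
5(z) covers 4:c
6(c) covers 5:z
floor of heap: 0:z, 2:a
completions by unplaced set U, small U first (add the entries for U minus each lowest piece of U):
  |U|=1: {2}:1  {6}:1
  |U|=2: {2,6}:2  {5,6}:1
  |U|=3: {2,5,6}:3  {4,5,6}:1
  |U|=4: {2,4,5,6}:4  {3,4,5,6}:1
  |U|=5: {1,3,4,5,6}:1  {2,3,4,5,6}:5
  start at 0(z): 6
  start at 2(a): 1
sum over floor = 7

7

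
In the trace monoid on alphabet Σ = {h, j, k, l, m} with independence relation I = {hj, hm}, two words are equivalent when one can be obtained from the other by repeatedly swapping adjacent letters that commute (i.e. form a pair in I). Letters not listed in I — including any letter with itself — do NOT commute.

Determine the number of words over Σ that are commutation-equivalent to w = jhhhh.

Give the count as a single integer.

5

#0=j has no predecessor
#1=h has no predecessor
#2=h depends on [1:h]
#3=h depends on [2:h]
#4=h depends on [3:h]
sources: [0:j, 1:h]
N(rest) = Σ N(rest − s) over sources s of rest; N(one piece) = 1:
  size 1 → [0]=1  [4]=1
  size 2 → [0,4]=2  [3,4]=1
  size 3 → [0,3,4]=3  [2,3,4]=1
  first=0(j) contributes 1
  first=1(h) contributes 4
|[w]| = 5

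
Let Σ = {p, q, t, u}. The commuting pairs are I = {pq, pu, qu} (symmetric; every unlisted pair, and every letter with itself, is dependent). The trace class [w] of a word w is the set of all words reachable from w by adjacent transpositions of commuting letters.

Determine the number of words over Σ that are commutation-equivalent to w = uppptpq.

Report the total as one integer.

#0=u has no predecessor
#1=p has no predecessor
#2=p depends on [1:p]
#3=p depends on [2:p]
#4=t depends on [0:u, 3:p]
#5=p depends on [4:t]
#6=q depends on [4:t]
sources: [0:u, 1:p]
N(rest) = Σ N(rest − s) over sources s of rest; N(one piece) = 1:
  size 1 → [5]=1  [6]=1
  size 2 → [5,6]=2
  size 3 → [4,5,6]=2
  size 4 → [0,4,5,6]=2  [3,4,5,6]=2
  size 5 → [0,3,4,5,6]=4  [2,3,4,5,6]=2
  first=0(u) contributes 2
  first=1(p) contributes 6
|[w]| = 8

8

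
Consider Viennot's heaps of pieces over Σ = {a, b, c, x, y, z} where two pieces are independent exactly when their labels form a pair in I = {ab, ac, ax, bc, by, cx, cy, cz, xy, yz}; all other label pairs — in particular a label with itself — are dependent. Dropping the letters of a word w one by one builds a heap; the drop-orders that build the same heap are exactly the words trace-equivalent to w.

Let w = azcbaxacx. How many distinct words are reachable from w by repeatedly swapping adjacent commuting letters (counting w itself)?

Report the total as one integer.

drop 0:a onto floor
drop 1:z onto {0:a}
drop 2:c onto floor
drop 3:b onto {1:z}
drop 4:a onto {1:z}
drop 5:x onto {3:b}
drop 6:a onto {4:a}
drop 7:c onto {2:c}
drop 8:x onto {5:x}
ground layer = {0:a, 2:c}
drop-orders for the pieces not yet dropped (sum over which currently-grounded one goes next):
  1 to go: {6} 1  {7} 1  {8} 1
  2 to go: {2,7} 1  {4,6} 1  {5,8} 1  {6,7} 2  {6,8} 2  {7,8} 2
  3 to go: {2,6,7} 3  {2,7,8} 3  {3,5,8} 1  {4,6,7} 3  {4,6,8} 3  {5,6,8} 3  {5,7,8} 3  {6,7,8} 6
  4 to go: {2,4,6,7} 6  {2,5,7,8} 6  {2,6,7,8} 12  {3,5,6,8} 4  {3,5,7,8} 4  {4,5,6,8} 6  {4,6,7,8} 12  {5,6,7,8} 12
  5 to go: {2,3,5,7,8} 10  {2,4,6,7,8} 30  {2,5,6,7,8} 30  {3,4,5,6,8} 10  {3,5,6,7,8} 20  {4,5,6,7,8} 30
  6 to go: {1,3,4,5,6,8} 10  {2,3,5,6,7,8} 60  {2,4,5,6,7,8} 90  {3,4,5,6,7,8} 60
  7 to go: {0,1,3,4,5,6,8} 10  {1,3,4,5,6,7,8} 70  {2,3,4,5,6,7,8} 210
  if 0:a drops first: 280 orders
  if 2:c drops first: 80 orders
heap linearizations: 360

360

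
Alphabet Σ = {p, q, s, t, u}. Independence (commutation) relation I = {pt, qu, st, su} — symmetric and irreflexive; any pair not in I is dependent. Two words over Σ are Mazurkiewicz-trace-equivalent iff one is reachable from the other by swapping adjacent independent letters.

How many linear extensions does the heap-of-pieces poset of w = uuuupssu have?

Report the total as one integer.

piece 0:u — minimal
piece 1:u rests on {0:u}
piece 2:u rests on {1:u}
piece 3:u rests on {2:u}
piece 4:p rests on {3:u}
piece 5:s rests on {4:p}
piece 6:s rests on {5:s}
piece 7:u rests on {4:p}
minimal pieces: {0:u}
ways to finish when only these pieces remain (= sum over removing one remaining piece with nothing left below it):
  1 left: {6}→1  {7}→1
  2 left: {5,6}→1  {6,7}→2
  3 left: {5,6,7}→3
  4 left: {4,5,6,7}→3
  5 left: {3,4,5,6,7}→3
  6 left: {2,3,4,5,6,7}→3
  placing 0:u first → 3 extensions

3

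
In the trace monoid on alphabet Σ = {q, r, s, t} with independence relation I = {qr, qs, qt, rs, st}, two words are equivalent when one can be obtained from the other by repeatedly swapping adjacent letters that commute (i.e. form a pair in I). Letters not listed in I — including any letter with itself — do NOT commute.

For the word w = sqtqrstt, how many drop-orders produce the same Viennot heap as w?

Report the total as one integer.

420

drop 0:s onto floor
drop 1:q onto floor
drop 2:t onto floor
drop 3:q onto {1:q}
drop 4:r onto {2:t}
drop 5:s onto {0:s}
drop 6:t onto {4:r}
drop 7:t onto {6:t}
ground layer = {0:s, 1:q, 2:t}
drop-orders for the pieces not yet dropped (sum over which currently-grounded one goes next):
  1 to go: {3} 1  {5} 1  {7} 1
  2 to go: {0,5} 1  {1,3} 1  {3,5} 2  {3,7} 2  {5,7} 2  {6,7} 1
  3 to go: {0,3,5} 3  {0,5,7} 3  {1,3,5} 3  {1,3,7} 3  {3,5,7} 6  {3,6,7} 3  {4,6,7} 1  {5,6,7} 3
  4 to go: {0,1,3,5} 6  {0,3,5,7} 12  {0,5,6,7} 6  {1,3,5,7} 12  {1,3,6,7} 6  {2,4,6,7} 1  {3,4,6,7} 4  {3,5,6,7} 12  {4,5,6,7} 4
  5 to go: {0,1,3,5,7} 30  {0,3,5,6,7} 30  {0,4,5,6,7} 10  {1,3,4,6,7} 10  {1,3,5,6,7} 30  {2,3,4,6,7} 5  {2,4,5,6,7} 5  {3,4,5,6,7} 20
  6 to go: {0,1,3,5,6,7} 90  {0,2,4,5,6,7} 15  {0,3,4,5,6,7} 60  {1,2,3,4,6,7} 15  {1,3,4,5,6,7} 60  {2,3,4,5,6,7} 30
  if 0:s drops first: 105 orders
  if 1:q drops first: 105 orders
  if 2:t drops first: 210 orders
heap linearizations: 420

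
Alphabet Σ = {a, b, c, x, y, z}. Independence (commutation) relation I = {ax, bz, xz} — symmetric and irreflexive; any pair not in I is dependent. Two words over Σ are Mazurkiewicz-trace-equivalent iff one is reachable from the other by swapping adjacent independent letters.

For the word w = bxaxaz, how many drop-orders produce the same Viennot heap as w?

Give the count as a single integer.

piece 0:b — minimal
piece 1:x rests on {0:b}
piece 2:a rests on {0:b}
piece 3:x rests on {1:x}
piece 4:a rests on {2:a}
piece 5:z rests on {4:a}
minimal pieces: {0:b}
ways to finish when only these pieces remain (= sum over removing one remaining piece with nothing left below it):
  1 left: {3}→1  {5}→1
  2 left: {1,3}→1  {3,5}→2  {4,5}→1
  3 left: {1,3,5}→3  {2,4,5}→1  {3,4,5}→3
  4 left: {1,3,4,5}→6  {2,3,4,5}→4
  placing 0:b first → 10 extensions

10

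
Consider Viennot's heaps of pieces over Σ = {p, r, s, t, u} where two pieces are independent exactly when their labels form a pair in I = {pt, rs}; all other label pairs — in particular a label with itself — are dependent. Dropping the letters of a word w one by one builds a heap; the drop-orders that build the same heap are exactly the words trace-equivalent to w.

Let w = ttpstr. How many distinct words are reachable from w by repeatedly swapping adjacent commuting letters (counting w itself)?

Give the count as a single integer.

3

piece 0:t — minimal
piece 1:t rests on {0:t}
piece 2:p — minimal
piece 3:s rests on {1:t, 2:p}
piece 4:t rests on {3:s}
piece 5:r rests on {4:t}
minimal pieces: {0:t, 2:p}
ways to finish when only these pieces remain (= sum over removing one remaining piece with nothing left below it):
  1 left: {5}→1
  2 left: {4,5}→1
  3 left: {3,4,5}→1
  4 left: {1,3,4,5}→1  {2,3,4,5}→1
  placing 0:t first → 2 extensions
  placing 2:p first → 1 extensions
total linear extensions = 3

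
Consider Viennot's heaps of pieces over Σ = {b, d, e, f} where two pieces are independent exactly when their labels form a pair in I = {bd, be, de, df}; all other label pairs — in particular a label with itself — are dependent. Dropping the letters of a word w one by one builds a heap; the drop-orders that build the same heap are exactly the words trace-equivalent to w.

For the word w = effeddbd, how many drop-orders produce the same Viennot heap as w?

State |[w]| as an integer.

112

drop 0:e onto floor
drop 1:f onto {0:e}
drop 2:f onto {1:f}
drop 3:e onto {2:f}
drop 4:d onto floor
drop 5:d onto {4:d}
drop 6:b onto {2:f}
drop 7:d onto {5:d}
ground layer = {0:e, 4:d}
drop-orders for the pieces not yet dropped (sum over which currently-grounded one goes next):
  1 to go: {3} 1  {6} 1  {7} 1
  2 to go: {3,6} 2  {3,7} 2  {5,7} 1  {6,7} 2
  3 to go: {2,3,6} 2  {3,5,7} 3  {3,6,7} 6  {4,5,7} 1  {5,6,7} 3
  4 to go: {1,2,3,6} 2  {2,3,6,7} 8  {3,4,5,7} 4  {3,5,6,7} 12  {4,5,6,7} 4
  5 to go: {0,1,2,3,6} 2  {1,2,3,6,7} 10  {2,3,5,6,7} 20  {3,4,5,6,7} 20
  6 to go: {0,1,2,3,6,7} 12  {1,2,3,5,6,7} 30  {2,3,4,5,6,7} 40
  if 0:e drops first: 70 orders
  if 4:d drops first: 42 orders
heap linearizations: 112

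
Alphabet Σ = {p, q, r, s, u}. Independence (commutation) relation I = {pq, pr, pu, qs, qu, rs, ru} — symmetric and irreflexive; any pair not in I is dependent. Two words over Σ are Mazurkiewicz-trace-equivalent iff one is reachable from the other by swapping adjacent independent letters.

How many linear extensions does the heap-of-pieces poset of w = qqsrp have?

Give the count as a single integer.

drop 0:q onto floor
drop 1:q onto {0:q}
drop 2:s onto floor
drop 3:r onto {1:q}
drop 4:p onto {2:s}
ground layer = {0:q, 2:s}
drop-orders for the pieces not yet dropped (sum over which currently-grounded one goes next):
  1 to go: {3} 1  {4} 1
  2 to go: {1,3} 1  {2,4} 1  {3,4} 2
  3 to go: {0,1,3} 1  {1,3,4} 3  {2,3,4} 3
  if 0:q drops first: 6 orders
  if 2:s drops first: 4 orders
heap linearizations: 10

10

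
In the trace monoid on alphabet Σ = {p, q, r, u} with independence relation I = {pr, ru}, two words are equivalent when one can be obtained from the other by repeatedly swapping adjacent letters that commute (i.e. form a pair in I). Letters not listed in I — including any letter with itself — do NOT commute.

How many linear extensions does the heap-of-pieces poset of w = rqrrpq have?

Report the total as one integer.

3

piece 0:r — minimal
piece 1:q rests on {0:r}
piece 2:r rests on {1:q}
piece 3:r rests on {2:r}
piece 4:p rests on {1:q}
piece 5:q rests on {3:r, 4:p}
minimal pieces: {0:r}
ways to finish when only these pieces remain (= sum over removing one remaining piece with nothing left below it):
  1 left: {5}→1
  2 left: {3,5}→1  {4,5}→1
  3 left: {2,3,5}→1  {3,4,5}→2
  4 left: {2,3,4,5}→3
  placing 0:r first → 3 extensions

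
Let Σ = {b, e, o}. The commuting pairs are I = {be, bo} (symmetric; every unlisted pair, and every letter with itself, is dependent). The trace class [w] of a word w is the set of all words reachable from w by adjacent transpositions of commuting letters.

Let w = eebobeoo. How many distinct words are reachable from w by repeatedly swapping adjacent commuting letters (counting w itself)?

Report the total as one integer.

28

0(e) covers ∅
1(e) covers 0:e
2(b) covers ∅
3(o) covers 1:e
4(b) covers 2:b
5(e) covers 3:o
6(o) covers 5:e
7(o) covers 6:o
floor of heap: 0:e, 2:b
completions by unplaced set U, small U first (add the entries for U minus each lowest piece of U):
  |U|=1: {4}:1  {7}:1
  |U|=2: {2,4}:1  {4,7}:2  {6,7}:1
  |U|=3: {2,4,7}:3  {4,6,7}:3  {5,6,7}:1
  |U|=4: {2,4,6,7}:6  {3,5,6,7}:1  {4,5,6,7}:4
  |U|=5: {1,3,5,6,7}:1  {2,4,5,6,7}:10  {3,4,5,6,7}:5
  |U|=6: {0,1,3,5,6,7}:1  {1,3,4,5,6,7}:6  {2,3,4,5,6,7}:15
  start at 0(e): 21
  start at 2(b): 7
sum over floor = 28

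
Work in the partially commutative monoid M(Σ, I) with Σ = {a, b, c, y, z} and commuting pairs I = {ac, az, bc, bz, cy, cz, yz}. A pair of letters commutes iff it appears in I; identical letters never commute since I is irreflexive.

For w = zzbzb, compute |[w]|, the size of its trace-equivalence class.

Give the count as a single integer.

piece 0:z — minimal
piece 1:z rests on {0:z}
piece 2:b — minimal
piece 3:z rests on {1:z}
piece 4:b rests on {2:b}
minimal pieces: {0:z, 2:b}
ways to finish when only these pieces remain (= sum over removing one remaining piece with nothing left below it):
  1 left: {3}→1  {4}→1
  2 left: {1,3}→1  {2,4}→1  {3,4}→2
  3 left: {0,1,3}→1  {1,3,4}→3  {2,3,4}→3
  placing 0:z first → 6 extensions
  placing 2:b first → 4 extensions
total linear extensions = 10

10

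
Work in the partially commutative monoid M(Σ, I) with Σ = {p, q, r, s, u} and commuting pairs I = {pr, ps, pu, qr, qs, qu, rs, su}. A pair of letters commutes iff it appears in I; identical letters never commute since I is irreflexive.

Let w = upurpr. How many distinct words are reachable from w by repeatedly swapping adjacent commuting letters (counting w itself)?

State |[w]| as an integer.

15

piece 0:u — minimal
piece 1:p — minimal
piece 2:u rests on {0:u}
piece 3:r rests on {2:u}
piece 4:p rests on {1:p}
piece 5:r rests on {3:r}
minimal pieces: {0:u, 1:p}
ways to finish when only these pieces remain (= sum over removing one remaining piece with nothing left below it):
  1 left: {4}→1  {5}→1
  2 left: {1,4}→1  {3,5}→1  {4,5}→2
  3 left: {1,4,5}→3  {2,3,5}→1  {3,4,5}→3
  4 left: {0,2,3,5}→1  {1,3,4,5}→6  {2,3,4,5}→4
  placing 0:u first → 10 extensions
  placing 1:p first → 5 extensions
total linear extensions = 15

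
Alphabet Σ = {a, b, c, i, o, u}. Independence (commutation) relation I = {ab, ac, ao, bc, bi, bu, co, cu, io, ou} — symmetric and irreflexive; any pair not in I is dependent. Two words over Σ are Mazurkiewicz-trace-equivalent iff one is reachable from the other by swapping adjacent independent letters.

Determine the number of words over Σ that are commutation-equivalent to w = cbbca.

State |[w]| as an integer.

drop 0:c onto floor
drop 1:b onto floor
drop 2:b onto {1:b}
drop 3:c onto {0:c}
drop 4:a onto floor
ground layer = {0:c, 1:b, 4:a}
drop-orders for the pieces not yet dropped (sum over which currently-grounded one goes next):
  1 to go: {2} 1  {3} 1  {4} 1
  2 to go: {0,3} 1  {1,2} 1  {2,3} 2  {2,4} 2  {3,4} 2
  3 to go: {0,2,3} 3  {0,3,4} 3  {1,2,3} 3  {1,2,4} 3  {2,3,4} 6
  if 0:c drops first: 12 orders
  if 1:b drops first: 12 orders
  if 4:a drops first: 6 orders
heap linearizations: 30

30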